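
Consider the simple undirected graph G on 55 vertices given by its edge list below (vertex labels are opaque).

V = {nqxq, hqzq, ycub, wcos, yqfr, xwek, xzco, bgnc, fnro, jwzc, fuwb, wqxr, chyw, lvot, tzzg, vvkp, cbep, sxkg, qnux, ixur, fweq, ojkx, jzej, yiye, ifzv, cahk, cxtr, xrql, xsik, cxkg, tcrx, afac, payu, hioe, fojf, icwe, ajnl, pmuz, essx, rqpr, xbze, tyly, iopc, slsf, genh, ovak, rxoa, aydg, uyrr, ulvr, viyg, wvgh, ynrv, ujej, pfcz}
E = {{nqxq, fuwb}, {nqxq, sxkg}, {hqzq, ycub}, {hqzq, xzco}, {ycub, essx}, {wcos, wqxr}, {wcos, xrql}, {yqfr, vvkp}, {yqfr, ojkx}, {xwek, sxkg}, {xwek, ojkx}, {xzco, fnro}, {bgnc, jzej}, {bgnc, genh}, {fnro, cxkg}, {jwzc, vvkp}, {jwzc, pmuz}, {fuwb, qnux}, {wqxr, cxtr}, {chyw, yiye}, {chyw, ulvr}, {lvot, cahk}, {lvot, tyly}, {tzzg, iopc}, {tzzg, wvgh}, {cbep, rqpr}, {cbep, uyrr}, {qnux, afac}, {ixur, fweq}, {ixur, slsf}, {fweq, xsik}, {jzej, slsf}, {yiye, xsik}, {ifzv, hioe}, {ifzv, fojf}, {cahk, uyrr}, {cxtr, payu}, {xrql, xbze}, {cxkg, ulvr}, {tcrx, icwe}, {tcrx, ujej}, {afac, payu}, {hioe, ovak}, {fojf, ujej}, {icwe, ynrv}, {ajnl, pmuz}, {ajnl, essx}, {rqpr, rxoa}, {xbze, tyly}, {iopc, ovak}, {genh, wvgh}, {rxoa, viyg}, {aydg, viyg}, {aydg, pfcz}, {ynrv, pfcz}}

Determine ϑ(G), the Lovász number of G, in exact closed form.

Vertex ojkx has 2 neighbors: yqfr, xwek.
Vertex ovak has 2 neighbors: hioe, iopc.
N(yqfr) = {vvkp, ojkx}, |N(yqfr)| = 2.
N(wqxr) = {wcos, cxtr}, |N(wqxr)| = 2.
G on 55 vertices is 2-regular; connected 2-regular on 55 ⇒ C_{55}.
The 28 distinct eigenvalues: [2.0, 1.987, 1.948, 1.884, 1.795, 1.683, 1.548, 1.394, 1.221, 1.033, 0.831, 0.618, 0.397, 0.171, -0.057, -0.285, -0.508, -0.726, -0.933, -1.129, -1.31, -1.473, -1.618, -1.741, -1.842, -1.919, -1.971, -1.997].
With N=55: ϑ(G) = 55·(-(-1)*2*cos(pi/55))/(2−(-2*cos(pi/55))) = 55*cos(pi/55)/(cos(pi/55) + 1).
≈ 27.477556878 (to 9 d.p.).
Lovász sandwich 27 ≤ 55*cos(pi/55)/(cos(pi/55) + 1) ≤ 28: both strict.

55*cos(pi/55)/(cos(pi/55) + 1)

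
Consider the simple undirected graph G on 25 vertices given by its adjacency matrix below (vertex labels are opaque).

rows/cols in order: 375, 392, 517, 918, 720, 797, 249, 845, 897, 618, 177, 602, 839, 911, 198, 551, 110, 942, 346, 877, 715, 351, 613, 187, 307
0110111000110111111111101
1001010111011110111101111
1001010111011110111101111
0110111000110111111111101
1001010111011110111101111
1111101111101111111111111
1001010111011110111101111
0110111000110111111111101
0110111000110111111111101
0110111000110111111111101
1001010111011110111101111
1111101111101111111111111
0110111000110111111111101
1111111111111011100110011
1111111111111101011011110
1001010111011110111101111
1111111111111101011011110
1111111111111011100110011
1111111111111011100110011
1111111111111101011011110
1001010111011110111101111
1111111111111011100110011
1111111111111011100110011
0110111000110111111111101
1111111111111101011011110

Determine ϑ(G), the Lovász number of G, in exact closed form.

7

N(249) = {375, 918, 797, 845, 897, 618, 602, 839, 911, 198, 110, 942, 346, 877, 351, 613, 187, 307}, |N(249)| = 18.
N(877) = {375, 392, 517, 918, 720, 797, 249, 845, 897, 618, 177, 602, 839, 911, 551, 942, 346, 715, 351, 613, 187}, |N(877)| = 21.
N(307) = {375, 392, 517, 918, 720, 797, 249, 845, 897, 618, 177, 602, 839, 911, 551, 942, 346, 715, 351, 613, 187}, |N(307)| = 21.
Vertex 602 has 23 neighbors: 375, 392, 517, 918, 720, 249, 845, 897, 618, 177, 839, 911, 198, 551, 110, 942, 346, 877, 715, 351, 613, 187, 307.
Complete multipartite on [7, 7, 5, 4, 2]: sandwich collapses at ϑ=7.
ϑ(G) ≈ 7.000000000.
Sandwich: α(G)=7 ≤ ϑ(G)=7 ≤ χ(Ḡ)=7 (collapsed).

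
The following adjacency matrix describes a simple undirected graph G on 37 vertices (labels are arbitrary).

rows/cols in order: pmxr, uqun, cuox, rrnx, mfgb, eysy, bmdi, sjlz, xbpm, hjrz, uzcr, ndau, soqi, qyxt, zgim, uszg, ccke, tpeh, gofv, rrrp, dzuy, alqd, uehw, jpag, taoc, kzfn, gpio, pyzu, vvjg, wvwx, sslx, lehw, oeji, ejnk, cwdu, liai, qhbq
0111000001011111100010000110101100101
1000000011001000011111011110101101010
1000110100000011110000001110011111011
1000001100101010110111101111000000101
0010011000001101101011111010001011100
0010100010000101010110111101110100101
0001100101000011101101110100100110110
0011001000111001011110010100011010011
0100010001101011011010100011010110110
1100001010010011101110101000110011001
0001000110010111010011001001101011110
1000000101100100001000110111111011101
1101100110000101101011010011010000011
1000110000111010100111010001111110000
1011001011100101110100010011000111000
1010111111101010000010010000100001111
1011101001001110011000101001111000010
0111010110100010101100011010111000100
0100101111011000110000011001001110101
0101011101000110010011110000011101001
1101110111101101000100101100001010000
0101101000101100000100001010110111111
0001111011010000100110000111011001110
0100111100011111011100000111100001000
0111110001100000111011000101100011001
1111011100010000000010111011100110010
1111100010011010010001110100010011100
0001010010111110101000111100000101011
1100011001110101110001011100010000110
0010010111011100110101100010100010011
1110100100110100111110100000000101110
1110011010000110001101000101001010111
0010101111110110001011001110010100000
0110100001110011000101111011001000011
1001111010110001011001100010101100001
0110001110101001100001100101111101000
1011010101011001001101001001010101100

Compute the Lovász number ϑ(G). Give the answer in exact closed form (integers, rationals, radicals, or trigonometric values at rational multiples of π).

N(mfgb) = {cuox, eysy, bmdi, soqi, qyxt, uszg, ccke, gofv, dzuy, alqd, uehw, jpag, taoc, gpio, sslx, oeji, ejnk, cwdu}, |N(mfgb)| = 18.
deg(zgim) = 18; N(zgim) = {pmxr, cuox, rrnx, bmdi, xbpm, hjrz, uzcr, qyxt, uszg, ccke, tpeh, rrrp, jpag, gpio, pyzu, lehw, oeji, ejnk}.
N(gofv) = {uqun, mfgb, bmdi, sjlz, xbpm, hjrz, ndau, soqi, ccke, tpeh, jpag, taoc, pyzu, sslx, lehw, oeji, cwdu, qhbq}, |N(gofv)| = 18.
N(soqi) = {pmxr, uqun, rrnx, mfgb, sjlz, xbpm, qyxt, uszg, ccke, gofv, dzuy, alqd, jpag, gpio, pyzu, wvwx, liai, qhbq}, |N(soqi)| = 18.
G on 37 vertices is 18-regular; SR(37,18,8,9) — a Paley graph.
Distinct eigenvalues (to 4 d.p.): [18.0, 2.5414, -3.5414].
With N=37: ϑ(G) = 37·(-(-sqrt(37)/2 - 1/2))/(18−(-sqrt(37)/2 - 1/2)) = sqrt(37).
≈ 6.0827625 (to 7 d.p.).

sqrt(37)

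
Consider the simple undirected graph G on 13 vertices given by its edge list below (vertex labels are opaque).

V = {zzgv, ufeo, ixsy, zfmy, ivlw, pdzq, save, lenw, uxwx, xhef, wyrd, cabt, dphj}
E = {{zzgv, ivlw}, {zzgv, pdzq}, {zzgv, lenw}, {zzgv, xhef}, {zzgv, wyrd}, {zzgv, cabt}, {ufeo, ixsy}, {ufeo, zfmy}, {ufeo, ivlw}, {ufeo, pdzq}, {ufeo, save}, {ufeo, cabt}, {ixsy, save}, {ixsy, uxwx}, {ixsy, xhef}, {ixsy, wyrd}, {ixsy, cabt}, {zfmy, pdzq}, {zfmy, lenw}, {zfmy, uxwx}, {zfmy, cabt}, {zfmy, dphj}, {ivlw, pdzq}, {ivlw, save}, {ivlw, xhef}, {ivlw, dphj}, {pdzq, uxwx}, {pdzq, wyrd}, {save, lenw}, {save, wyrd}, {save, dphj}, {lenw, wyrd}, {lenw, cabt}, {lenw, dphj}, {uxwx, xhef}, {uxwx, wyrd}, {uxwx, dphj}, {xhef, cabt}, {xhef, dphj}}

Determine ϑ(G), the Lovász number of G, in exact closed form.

sqrt(13)

N(zfmy) = {ufeo, pdzq, lenw, uxwx, cabt, dphj}, |N(zfmy)| = 6.
deg(xhef) = 6; N(xhef) = {zzgv, ixsy, ivlw, uxwx, cabt, dphj}.
N(zzgv) = {ivlw, pdzq, lenw, xhef, wyrd, cabt}, |N(zzgv)| = 6.
Vertex save has 6 neighbors: ufeo, ixsy, ivlw, lenw, wyrd, dphj.
13-vertex 6-regular graph: Paley(13): SR with (k,λ,μ)=(6,2,3).
The 3 distinct eigenvalues: [6.0, 1.303, -2.303].
Lovász (edge-transitive): ϑ = −13·(-sqrt(13)/2 - 1/2)/((6)−(-sqrt(13)/2 - 1/2)) = sqrt(13).
= 3.60555… (decimal).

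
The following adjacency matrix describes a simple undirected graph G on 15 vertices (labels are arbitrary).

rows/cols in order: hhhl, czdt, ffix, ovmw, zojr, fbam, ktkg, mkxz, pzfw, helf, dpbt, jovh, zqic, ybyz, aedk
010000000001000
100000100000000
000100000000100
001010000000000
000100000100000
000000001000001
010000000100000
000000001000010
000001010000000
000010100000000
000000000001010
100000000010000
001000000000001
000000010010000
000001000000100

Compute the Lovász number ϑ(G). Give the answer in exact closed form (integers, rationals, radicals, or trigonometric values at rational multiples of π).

15*cos(pi/15)/(cos(pi/15) + 1)

deg(ffix) = 2; N(ffix) = {ovmw, zqic}.
deg(jovh) = 2; N(jovh) = {hhhl, dpbt}.
deg(aedk) = 2; N(aedk) = {fbam, zqic}.
N(ybyz) = {mkxz, dpbt}, |N(ybyz)| = 2.
2-regular, N=15; this is C_{15}, the 15-cycle.
Distinct eigenvalues (to 5 d.p.): [2.0, 1.82709, 1.33826, 0.61803, -0.20906, -1.0, -1.61803, -1.9563].
With N=15: ϑ(G) = 15·(-(-1)*2*cos(pi/15))/(2−(-2*cos(pi/15))) = 15*cos(pi/15)/(cos(pi/15) + 1).
≈ 7.4171 (to 4 d.p.).
Sandwich: α(G)=7 ≤ ϑ(G)=15*cos(pi/15)/(cos(pi/15) + 1) ≤ χ(Ḡ)=8 (both strict).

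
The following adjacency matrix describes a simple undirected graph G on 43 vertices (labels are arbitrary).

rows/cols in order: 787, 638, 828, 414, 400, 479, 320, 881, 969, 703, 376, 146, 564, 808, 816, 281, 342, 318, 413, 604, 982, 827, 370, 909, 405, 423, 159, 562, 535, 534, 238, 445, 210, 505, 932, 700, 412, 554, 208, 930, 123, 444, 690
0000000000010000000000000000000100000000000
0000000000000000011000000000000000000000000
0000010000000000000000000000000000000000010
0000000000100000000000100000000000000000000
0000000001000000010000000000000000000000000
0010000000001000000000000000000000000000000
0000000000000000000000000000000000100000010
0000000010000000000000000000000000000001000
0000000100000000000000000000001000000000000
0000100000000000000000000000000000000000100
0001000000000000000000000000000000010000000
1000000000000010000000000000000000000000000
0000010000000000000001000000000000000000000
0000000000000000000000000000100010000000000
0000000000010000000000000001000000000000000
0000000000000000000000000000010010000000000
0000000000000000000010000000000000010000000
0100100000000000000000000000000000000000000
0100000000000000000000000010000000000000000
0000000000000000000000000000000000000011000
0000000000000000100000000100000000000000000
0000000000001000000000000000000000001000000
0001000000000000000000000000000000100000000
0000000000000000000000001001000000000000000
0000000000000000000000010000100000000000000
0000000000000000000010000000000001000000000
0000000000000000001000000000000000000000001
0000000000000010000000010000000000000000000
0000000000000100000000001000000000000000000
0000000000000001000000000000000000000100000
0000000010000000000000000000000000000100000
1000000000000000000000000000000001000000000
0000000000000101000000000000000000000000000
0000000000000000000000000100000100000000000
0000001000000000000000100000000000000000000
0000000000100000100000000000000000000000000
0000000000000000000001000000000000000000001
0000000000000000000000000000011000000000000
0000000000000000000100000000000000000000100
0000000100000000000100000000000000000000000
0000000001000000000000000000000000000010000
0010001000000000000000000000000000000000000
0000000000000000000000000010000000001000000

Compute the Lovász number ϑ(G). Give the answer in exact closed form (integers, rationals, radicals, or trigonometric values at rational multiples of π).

Vertex 881 has 2 neighbors: 969, 930.
Vertex 445 has 2 neighbors: 787, 505.
Vertex 123 has 2 neighbors: 703, 208.
Vertex 808 has 2 neighbors: 535, 210.
Regular of degree 2 on 43 vertices: connected 2-regular on 43 ⇒ C_{43}.
A has 22 distinct eigenvalues ≈ [2.0, 1.97869, 1.9152, 1.8109, 1.668, 1.48954, 1.27935, 1.04188, 0.78221, 0.50587, 0.21874, -0.07304, -0.36327, -0.64576, -0.91448, -1.16372, -1.38815, -1.58299, -1.7441, -1.86803, -1.95215, -1.99466].
−43·(-2*cos(pi/43)) / ((2)−(-2*cos(pi/43))) = 43*cos(pi/43)/(cos(pi/43) + 1) = ϑ(G).
Numerically 21.471283746.
Check 21 ≤ 43*cos(pi/43)/(cos(pi/43) + 1) ≤ 22: both strict.

43*cos(pi/43)/(cos(pi/43) + 1)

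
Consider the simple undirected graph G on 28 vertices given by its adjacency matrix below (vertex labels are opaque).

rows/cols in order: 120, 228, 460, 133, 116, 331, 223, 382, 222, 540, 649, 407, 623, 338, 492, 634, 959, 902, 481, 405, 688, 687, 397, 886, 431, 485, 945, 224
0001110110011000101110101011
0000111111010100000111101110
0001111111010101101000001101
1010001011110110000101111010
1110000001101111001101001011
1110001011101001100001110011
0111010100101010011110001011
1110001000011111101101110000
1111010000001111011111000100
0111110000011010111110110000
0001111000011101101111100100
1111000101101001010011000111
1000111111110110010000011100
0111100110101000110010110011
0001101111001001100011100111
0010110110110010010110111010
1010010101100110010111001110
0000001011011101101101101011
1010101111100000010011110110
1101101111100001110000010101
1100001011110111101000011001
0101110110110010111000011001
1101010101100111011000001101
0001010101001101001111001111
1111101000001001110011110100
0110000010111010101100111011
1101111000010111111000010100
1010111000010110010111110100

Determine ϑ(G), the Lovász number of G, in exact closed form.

Vertex 649 has 15 neighbors: 133, 116, 331, 223, 407, 623, 338, 634, 959, 481, 405, 688, 687, 397, 485.
N(222) = {120, 228, 460, 133, 331, 623, 338, 492, 634, 902, 481, 405, 688, 687, 485}, |N(222)| = 15.
deg(460) = 15; N(460) = {133, 116, 331, 223, 382, 222, 540, 407, 338, 634, 959, 481, 431, 485, 224}.
deg(623) = 15; N(623) = {120, 116, 331, 223, 382, 222, 540, 649, 407, 338, 492, 902, 886, 431, 485}.
15-regular, N=28; this is K(8,2), the Kneser graph.
Distinct eigenvalues (to 3 d.p.): [15.0, 1.0, -5.0].
With N=28: ϑ(G) = 28·(-1*(-5))/(15−(-5)) = 7.
≈ 7.00000000 (to 8 d.p.).

7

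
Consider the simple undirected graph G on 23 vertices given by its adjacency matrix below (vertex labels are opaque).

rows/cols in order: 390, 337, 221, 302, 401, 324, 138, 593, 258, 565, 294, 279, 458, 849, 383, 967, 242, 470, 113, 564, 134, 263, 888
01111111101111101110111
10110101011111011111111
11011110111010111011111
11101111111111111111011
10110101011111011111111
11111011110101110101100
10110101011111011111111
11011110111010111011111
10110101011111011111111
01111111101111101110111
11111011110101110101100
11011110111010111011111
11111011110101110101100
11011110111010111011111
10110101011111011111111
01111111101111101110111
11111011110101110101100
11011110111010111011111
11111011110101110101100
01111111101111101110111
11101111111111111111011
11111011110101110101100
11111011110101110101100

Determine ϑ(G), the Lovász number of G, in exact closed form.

deg(593) = 18; N(593) = {390, 337, 302, 401, 324, 138, 258, 565, 294, 458, 383, 967, 242, 113, 564, 134, 263, 888}.
N(302) = {390, 337, 221, 401, 324, 138, 593, 258, 565, 294, 279, 458, 849, 383, 967, 242, 470, 113, 564, 263, 888}, |N(302)| = 21.
Vertex 565 has 19 neighbors: 337, 221, 302, 401, 324, 138, 593, 258, 294, 279, 458, 849, 383, 242, 470, 113, 134, 263, 888.
Vertex 138 has 18 neighbors: 390, 221, 302, 324, 593, 565, 294, 279, 458, 849, 967, 242, 470, 113, 564, 134, 263, 888.
Complete 5-partite, parts [7, 5, 5, 4, 2]: perfect, ϑ = α = 7.
≈ 7.000000 (to 6 d.p.).
Lovász sandwich 7 ≤ 7 ≤ 7: collapsed.

7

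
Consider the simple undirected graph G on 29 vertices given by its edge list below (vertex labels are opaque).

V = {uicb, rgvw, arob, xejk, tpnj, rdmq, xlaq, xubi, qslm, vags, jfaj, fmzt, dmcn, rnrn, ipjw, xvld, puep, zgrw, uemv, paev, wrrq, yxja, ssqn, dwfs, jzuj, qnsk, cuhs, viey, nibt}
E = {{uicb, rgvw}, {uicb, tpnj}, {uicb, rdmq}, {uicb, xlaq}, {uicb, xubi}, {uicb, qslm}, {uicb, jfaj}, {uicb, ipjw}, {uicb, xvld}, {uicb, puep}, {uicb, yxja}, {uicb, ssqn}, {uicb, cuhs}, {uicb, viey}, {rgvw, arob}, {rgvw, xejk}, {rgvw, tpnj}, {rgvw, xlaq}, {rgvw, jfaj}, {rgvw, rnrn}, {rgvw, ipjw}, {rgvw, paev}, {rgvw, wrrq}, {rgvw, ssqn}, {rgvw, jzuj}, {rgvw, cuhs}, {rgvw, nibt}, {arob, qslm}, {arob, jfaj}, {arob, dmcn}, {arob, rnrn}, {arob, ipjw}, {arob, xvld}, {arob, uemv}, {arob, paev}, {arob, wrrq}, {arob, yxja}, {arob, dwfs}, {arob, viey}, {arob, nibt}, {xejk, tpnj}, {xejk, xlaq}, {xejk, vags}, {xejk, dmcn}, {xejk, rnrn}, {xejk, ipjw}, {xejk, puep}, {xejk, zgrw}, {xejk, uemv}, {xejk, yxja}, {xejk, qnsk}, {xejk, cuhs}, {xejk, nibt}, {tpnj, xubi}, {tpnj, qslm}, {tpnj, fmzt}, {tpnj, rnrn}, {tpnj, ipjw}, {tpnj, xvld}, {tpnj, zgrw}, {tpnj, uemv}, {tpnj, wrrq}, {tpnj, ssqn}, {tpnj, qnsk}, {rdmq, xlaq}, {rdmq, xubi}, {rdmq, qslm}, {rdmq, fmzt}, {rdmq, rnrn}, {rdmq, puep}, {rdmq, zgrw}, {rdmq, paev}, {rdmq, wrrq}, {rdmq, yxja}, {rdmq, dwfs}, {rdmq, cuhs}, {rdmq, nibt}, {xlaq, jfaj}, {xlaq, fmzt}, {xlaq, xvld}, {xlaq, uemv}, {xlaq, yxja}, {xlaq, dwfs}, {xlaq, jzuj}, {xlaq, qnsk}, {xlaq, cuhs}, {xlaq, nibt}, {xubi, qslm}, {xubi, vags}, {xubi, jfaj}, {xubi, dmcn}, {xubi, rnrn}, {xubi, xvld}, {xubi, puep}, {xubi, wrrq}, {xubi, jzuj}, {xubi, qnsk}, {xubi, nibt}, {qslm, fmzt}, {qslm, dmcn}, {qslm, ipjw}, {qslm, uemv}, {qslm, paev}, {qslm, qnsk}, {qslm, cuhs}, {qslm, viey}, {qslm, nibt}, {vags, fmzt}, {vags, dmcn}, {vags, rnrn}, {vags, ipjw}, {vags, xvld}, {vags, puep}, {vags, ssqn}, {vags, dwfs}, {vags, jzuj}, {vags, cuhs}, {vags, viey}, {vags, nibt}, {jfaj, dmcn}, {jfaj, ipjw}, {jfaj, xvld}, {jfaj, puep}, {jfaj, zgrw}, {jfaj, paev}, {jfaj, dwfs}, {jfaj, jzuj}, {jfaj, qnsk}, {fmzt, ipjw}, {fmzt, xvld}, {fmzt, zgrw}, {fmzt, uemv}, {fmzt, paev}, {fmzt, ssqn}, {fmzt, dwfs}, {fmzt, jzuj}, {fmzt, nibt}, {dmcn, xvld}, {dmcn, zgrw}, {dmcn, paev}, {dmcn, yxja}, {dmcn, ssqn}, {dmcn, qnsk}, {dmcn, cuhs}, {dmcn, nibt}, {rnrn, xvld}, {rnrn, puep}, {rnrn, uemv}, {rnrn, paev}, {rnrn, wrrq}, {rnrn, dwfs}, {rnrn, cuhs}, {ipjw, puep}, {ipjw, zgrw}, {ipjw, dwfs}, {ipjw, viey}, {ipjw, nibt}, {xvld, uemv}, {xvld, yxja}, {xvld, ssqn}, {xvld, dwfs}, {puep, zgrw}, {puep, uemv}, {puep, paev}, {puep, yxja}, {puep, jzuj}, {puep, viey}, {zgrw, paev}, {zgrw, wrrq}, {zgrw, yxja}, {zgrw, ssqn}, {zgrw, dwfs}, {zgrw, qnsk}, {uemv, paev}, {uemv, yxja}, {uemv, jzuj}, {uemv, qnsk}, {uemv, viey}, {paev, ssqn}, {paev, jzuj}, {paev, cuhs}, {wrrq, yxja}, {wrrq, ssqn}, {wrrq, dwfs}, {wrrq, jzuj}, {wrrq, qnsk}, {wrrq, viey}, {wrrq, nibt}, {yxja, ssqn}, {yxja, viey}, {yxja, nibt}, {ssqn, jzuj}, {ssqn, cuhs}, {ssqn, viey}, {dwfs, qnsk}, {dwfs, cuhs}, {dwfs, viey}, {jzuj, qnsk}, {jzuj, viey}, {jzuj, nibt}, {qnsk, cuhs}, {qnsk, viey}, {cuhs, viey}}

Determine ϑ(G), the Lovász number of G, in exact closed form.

Vertex yxja has 14 neighbors: uicb, arob, xejk, rdmq, xlaq, dmcn, xvld, puep, zgrw, uemv, wrrq, ssqn, viey, nibt.
Vertex ipjw has 14 neighbors: uicb, rgvw, arob, xejk, tpnj, qslm, vags, jfaj, fmzt, puep, zgrw, dwfs, viey, nibt.
N(fmzt) = {tpnj, rdmq, xlaq, qslm, vags, ipjw, xvld, zgrw, uemv, paev, ssqn, dwfs, jzuj, nibt}, |N(fmzt)| = 14.
N(jzuj) = {rgvw, xlaq, xubi, vags, jfaj, fmzt, puep, uemv, paev, wrrq, ssqn, qnsk, viey, nibt}, |N(jzuj)| = 14.
Every vertex has degree 14 (N=29); SR(29,14,6,7) — a Paley graph.
The 3 distinct eigenvalues: [14.0, 2.193, -3.193].
With N=29: ϑ(G) = 29·(-(-sqrt(29)/2 - 1/2))/(14−(-sqrt(29)/2 - 1/2)) = sqrt(29).
≈ 5.38516481 (to 8 d.p.).

sqrt(29)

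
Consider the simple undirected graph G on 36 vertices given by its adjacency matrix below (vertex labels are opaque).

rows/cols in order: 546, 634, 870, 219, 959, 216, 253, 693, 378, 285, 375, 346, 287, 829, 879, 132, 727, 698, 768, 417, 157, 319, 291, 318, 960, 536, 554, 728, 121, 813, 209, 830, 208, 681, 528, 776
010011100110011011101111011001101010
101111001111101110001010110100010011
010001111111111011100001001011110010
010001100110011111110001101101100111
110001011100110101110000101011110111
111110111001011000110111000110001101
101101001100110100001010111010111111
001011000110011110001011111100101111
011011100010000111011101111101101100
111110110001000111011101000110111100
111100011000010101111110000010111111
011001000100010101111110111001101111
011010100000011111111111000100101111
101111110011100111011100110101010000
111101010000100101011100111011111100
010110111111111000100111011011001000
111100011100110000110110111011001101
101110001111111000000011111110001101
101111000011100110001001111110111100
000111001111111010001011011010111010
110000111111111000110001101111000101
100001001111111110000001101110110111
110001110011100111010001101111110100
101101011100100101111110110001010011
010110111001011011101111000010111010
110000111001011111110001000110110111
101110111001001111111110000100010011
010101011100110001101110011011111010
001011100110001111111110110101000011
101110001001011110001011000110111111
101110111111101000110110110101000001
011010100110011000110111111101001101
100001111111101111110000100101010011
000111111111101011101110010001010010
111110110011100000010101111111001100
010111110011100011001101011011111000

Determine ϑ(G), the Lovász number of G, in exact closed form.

deg(959) = 21; N(959) = {546, 634, 216, 693, 378, 285, 287, 829, 132, 698, 768, 417, 960, 554, 121, 813, 209, 830, 681, 528, 776}.
deg(319) = 21; N(319) = {546, 216, 378, 285, 375, 346, 287, 829, 879, 132, 727, 318, 960, 554, 728, 121, 209, 830, 681, 528, 776}.
Vertex 375 has 21 neighbors: 546, 634, 870, 219, 693, 378, 829, 132, 698, 768, 417, 157, 319, 291, 121, 209, 830, 208, 681, 528, 776.
deg(776) = 21; N(776) = {634, 219, 959, 216, 253, 693, 375, 346, 287, 727, 698, 157, 319, 318, 536, 554, 121, 813, 209, 830, 208}.
21-regular, N=36; this is K(9,2), the Kneser graph.
A has 3 distinct eigenvalues ≈ [21.0, 1.0, -6.0].
Lovász (edge-transitive): ϑ = −36·(-6)/((21)−(-6)) = 8.
ϑ(G) ≈ 8.000000000.

8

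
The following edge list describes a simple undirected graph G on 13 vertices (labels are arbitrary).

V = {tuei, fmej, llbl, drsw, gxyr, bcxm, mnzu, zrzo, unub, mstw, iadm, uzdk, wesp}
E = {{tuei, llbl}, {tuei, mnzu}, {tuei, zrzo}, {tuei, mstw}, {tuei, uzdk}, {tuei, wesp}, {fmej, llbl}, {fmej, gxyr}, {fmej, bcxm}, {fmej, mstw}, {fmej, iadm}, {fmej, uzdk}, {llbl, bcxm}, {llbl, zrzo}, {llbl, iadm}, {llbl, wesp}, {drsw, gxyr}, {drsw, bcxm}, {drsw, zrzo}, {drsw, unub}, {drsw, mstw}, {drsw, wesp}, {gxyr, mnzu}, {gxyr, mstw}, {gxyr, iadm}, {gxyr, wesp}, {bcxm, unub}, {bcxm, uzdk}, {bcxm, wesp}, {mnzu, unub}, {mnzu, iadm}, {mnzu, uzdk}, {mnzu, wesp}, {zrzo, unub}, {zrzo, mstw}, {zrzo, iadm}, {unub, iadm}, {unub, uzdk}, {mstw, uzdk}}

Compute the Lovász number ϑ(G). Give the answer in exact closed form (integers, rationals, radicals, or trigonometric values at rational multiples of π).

sqrt(13)

deg(uzdk) = 6; N(uzdk) = {tuei, fmej, bcxm, mnzu, unub, mstw}.
deg(mnzu) = 6; N(mnzu) = {tuei, gxyr, unub, iadm, uzdk, wesp}.
Vertex iadm has 6 neighbors: fmej, llbl, gxyr, mnzu, zrzo, unub.
Vertex gxyr has 6 neighbors: fmej, drsw, mnzu, mstw, iadm, wesp.
Every vertex has degree 6 (N=13); SR(13,6,2,3) — a Paley graph.
spec(A) ≈ [6.0, 1.302776, -2.302776] (distinct, 6 d.p.).
Lovász (edge-transitive): ϑ = −13·(-sqrt(13)/2 - 1/2)/((6)−(-sqrt(13)/2 - 1/2)) = sqrt(13).
ϑ(G) ≈ 3.605551275.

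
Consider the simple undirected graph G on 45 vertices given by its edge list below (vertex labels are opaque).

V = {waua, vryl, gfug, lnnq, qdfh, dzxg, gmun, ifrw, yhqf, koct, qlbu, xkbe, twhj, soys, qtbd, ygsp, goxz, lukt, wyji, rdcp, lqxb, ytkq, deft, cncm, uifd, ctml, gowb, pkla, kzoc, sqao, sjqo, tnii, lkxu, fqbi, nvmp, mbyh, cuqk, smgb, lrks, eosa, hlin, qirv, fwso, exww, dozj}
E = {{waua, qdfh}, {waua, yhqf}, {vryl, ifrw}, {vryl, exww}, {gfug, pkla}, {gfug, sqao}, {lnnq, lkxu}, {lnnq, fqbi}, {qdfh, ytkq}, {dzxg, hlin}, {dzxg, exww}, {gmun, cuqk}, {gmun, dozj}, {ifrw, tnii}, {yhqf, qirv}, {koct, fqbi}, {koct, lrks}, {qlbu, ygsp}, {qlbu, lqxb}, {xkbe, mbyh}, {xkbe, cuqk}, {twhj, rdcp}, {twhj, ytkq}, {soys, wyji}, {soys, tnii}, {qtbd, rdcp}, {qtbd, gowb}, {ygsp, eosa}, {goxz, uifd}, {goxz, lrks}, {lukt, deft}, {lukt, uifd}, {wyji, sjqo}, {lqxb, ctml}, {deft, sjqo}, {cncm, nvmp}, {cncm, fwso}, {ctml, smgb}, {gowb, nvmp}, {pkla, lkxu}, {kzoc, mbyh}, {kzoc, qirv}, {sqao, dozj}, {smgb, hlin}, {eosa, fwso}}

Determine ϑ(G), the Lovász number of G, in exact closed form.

45*cos(pi/45)/(cos(pi/45) + 1)

deg(hlin) = 2; N(hlin) = {dzxg, smgb}.
deg(soys) = 2; N(soys) = {wyji, tnii}.
deg(lnnq) = 2; N(lnnq) = {lkxu, fqbi}.
N(waua) = {qdfh, yhqf}, |N(waua)| = 2.
deg(v) = 2 for all v (|V|=45); connected 2-regular on 45 ⇒ C_{45}.
A has 23 distinct eigenvalues ≈ [2.0, 1.9805, 1.9225, 1.8271, 1.6961, 1.5321, 1.3383, 1.1184, 0.8767, 0.618, 0.3473, 0.0698, -0.2091, -0.4838, -0.7492, -1.0, -1.2313, -1.4387, -1.618, -1.7659, -1.8794, -1.9563, -1.9951].
−45·(-2*cos(pi/45)) / ((2)−(-2*cos(pi/45))) = 45*cos(pi/45)/(cos(pi/45) + 1) = ϑ(G).
ϑ(G) ≈ 22.4725621.
22 ≤ 45*cos(pi/45)/(cos(pi/45) + 1) ≤ 23: both strict.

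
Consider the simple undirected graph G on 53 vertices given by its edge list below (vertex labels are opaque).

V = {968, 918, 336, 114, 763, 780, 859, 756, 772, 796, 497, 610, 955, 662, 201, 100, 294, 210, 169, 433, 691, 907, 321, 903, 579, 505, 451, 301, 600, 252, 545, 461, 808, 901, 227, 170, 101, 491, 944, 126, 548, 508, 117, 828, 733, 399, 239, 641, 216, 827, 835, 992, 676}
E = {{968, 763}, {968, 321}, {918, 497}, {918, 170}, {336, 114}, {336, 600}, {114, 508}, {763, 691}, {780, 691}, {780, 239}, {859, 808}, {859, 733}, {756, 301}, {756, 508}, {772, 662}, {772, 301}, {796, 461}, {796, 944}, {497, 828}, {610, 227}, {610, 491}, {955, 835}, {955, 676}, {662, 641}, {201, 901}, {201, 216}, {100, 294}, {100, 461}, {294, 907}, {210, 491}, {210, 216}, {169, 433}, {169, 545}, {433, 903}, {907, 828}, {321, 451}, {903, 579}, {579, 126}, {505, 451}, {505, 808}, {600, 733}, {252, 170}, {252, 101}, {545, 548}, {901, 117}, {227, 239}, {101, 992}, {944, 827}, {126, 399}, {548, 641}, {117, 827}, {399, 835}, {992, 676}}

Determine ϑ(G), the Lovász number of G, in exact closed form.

53*cos(pi/53)/(cos(pi/53) + 1)

N(461) = {796, 100}, |N(461)| = 2.
deg(756) = 2; N(756) = {301, 508}.
deg(827) = 2; N(827) = {944, 117}.
deg(399) = 2; N(399) = {126, 835}.
Regular of degree 2 on 53 vertices: the odd cycle C_{53}.
spec(A) ≈ [2.0, 1.985962, 1.944046, 1.874839, 1.779314, 1.658811, 1.515022, 1.349966, 1.165959, 0.965584, 0.751655, 0.527174, 0.295293, 0.059267, -0.177592, -0.411957, -0.64054, -0.86013, -1.067647, -1.260176, -1.435015, -1.589709, -1.722087, -1.830291, -1.912802, -1.968461, -1.996487] (distinct, 6 d.p.).
Lovász (edge-transitive): ϑ = −53·(-2*cos(pi/53))/((2)−(-2*cos(pi/53))) = 53*cos(pi/53)/(cos(pi/53) + 1).
≈ 26.4767090 (to 7 d.p.).
Sandwich: α(G)=26 ≤ ϑ(G)=53*cos(pi/53)/(cos(pi/53) + 1) ≤ χ(Ḡ)=27 (both strict).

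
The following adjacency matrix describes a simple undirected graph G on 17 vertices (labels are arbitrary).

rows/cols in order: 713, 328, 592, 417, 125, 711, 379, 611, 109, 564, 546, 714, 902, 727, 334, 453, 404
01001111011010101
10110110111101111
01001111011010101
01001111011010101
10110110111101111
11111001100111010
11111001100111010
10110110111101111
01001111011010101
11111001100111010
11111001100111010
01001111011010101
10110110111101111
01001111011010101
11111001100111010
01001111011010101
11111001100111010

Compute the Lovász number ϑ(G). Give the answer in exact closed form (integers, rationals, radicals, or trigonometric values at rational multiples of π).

N(711) = {713, 328, 592, 417, 125, 611, 109, 714, 902, 727, 453}, |N(711)| = 11.
Vertex 546 has 11 neighbors: 713, 328, 592, 417, 125, 611, 109, 714, 902, 727, 453.
N(714) = {328, 125, 711, 379, 611, 564, 546, 902, 334, 404}, |N(714)| = 10.
N(727) = {328, 125, 711, 379, 611, 564, 546, 902, 334, 404}, |N(727)| = 10.
Complete multipartite on [7, 6, 4]: sandwich collapses at ϑ=7.
Numerically 7.00000.
Lovász sandwich 7 ≤ 7 ≤ 7: collapsed.

7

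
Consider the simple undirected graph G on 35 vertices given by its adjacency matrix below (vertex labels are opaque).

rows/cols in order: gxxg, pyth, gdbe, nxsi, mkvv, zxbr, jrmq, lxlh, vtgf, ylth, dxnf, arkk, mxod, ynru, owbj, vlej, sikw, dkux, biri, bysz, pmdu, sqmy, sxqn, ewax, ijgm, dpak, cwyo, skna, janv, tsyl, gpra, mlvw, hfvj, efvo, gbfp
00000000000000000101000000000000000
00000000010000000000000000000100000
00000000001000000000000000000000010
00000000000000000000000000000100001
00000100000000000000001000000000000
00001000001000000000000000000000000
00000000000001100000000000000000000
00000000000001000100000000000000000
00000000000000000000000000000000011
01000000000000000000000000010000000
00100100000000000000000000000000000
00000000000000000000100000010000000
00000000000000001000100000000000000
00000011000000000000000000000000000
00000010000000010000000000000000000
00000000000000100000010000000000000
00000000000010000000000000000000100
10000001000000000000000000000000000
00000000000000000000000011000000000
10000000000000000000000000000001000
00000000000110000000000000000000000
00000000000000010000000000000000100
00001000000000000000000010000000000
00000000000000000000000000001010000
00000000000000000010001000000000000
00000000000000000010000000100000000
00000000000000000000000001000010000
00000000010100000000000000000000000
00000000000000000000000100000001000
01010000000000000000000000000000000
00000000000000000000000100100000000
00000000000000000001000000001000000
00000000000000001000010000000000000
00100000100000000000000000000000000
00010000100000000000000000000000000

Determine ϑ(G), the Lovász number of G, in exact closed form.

35*cos(pi/35)/(cos(pi/35) + 1)

deg(pyth) = 2; N(pyth) = {ylth, tsyl}.
deg(lxlh) = 2; N(lxlh) = {ynru, dkux}.
N(bysz) = {gxxg, mlvw}, |N(bysz)| = 2.
N(gbfp) = {nxsi, vtgf}, |N(gbfp)| = 2.
G on 35 vertices is 2-regular; this is C_{35}, the 35-cycle.
A has 18 distinct eigenvalues ≈ [2.0, 1.96786, 1.87247, 1.7169, 1.50614, 1.24698, 0.94774, 0.61803, 0.26847, -0.08973, -0.44504, -0.78605, -1.10179, -1.38213, -1.61803, -1.80194, -1.92793, -1.99195].
ϑ = −N·λ_min/(λ_max−λ_min) = −35·(-2*cos(pi/35))/(2−(-2*cos(pi/35))) = 35*cos(pi/35)/(cos(pi/35) + 1).
Numerically 17.464704.
Lovász sandwich 17 ≤ 35*cos(pi/35)/(cos(pi/35) + 1) ≤ 18: both strict.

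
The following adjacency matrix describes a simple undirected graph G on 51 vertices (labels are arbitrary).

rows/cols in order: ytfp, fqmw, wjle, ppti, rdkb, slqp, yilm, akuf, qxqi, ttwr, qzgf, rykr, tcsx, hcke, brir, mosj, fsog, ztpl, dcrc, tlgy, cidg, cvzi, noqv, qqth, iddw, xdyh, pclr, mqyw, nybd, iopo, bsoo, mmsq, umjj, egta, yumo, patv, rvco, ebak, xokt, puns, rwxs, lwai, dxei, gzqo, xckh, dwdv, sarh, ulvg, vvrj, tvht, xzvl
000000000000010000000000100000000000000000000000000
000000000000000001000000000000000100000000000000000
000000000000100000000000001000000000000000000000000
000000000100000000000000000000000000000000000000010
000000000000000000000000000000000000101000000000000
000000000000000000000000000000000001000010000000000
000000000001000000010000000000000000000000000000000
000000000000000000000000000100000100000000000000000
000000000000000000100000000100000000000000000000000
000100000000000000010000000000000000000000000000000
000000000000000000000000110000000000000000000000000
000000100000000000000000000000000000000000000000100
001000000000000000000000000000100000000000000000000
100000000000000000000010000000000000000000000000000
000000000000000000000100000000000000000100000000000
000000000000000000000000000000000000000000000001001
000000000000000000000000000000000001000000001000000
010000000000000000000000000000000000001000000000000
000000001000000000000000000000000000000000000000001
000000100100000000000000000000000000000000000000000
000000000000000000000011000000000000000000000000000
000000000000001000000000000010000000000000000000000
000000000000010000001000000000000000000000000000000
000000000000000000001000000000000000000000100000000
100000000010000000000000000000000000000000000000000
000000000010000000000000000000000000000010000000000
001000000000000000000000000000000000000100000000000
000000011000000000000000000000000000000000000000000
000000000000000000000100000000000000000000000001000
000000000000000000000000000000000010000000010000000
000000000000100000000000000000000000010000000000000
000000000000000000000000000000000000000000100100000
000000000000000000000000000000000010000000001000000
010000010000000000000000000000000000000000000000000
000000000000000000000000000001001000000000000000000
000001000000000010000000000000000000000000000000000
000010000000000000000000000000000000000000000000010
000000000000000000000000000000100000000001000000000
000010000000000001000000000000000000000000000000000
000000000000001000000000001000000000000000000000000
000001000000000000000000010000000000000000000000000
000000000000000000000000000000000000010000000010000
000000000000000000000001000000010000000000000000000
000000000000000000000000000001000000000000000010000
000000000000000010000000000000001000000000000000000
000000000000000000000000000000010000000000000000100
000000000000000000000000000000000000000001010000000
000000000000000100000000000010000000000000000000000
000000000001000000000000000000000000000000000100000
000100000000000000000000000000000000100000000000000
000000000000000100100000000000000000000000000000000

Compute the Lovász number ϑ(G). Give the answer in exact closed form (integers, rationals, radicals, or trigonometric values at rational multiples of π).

Vertex iddw has 2 neighbors: ytfp, qzgf.
N(mmsq) = {dxei, dwdv}, |N(mmsq)| = 2.
Vertex tcsx has 2 neighbors: wjle, bsoo.
Vertex noqv has 2 neighbors: hcke, cidg.
deg(v) = 2 for all v (|V|=51); this is C_{51}, the 51-cycle.
The 26 distinct eigenvalues: [2.0, 1.98484, 1.93959, 1.86494, 1.76202, 1.63239, 1.47802, 1.30124, 1.10473, 0.89148, 0.66471, 0.42787, 0.18454, -0.06159, -0.30678, -0.54733, -0.77957, -1.0, -1.20527, -1.39227, -1.55816, -1.70043, -1.81693, -1.90588, -1.96595, -1.99621].
Lovász (edge-transitive): ϑ = −51·(-2*cos(pi/51))/((2)−(-2*cos(pi/51))) = 51*cos(pi/51)/(cos(pi/51) + 1).
ϑ(G) ≈ 25.47579.
Lovász sandwich 25 ≤ 51*cos(pi/51)/(cos(pi/51) + 1) ≤ 26: both strict.

51*cos(pi/51)/(cos(pi/51) + 1)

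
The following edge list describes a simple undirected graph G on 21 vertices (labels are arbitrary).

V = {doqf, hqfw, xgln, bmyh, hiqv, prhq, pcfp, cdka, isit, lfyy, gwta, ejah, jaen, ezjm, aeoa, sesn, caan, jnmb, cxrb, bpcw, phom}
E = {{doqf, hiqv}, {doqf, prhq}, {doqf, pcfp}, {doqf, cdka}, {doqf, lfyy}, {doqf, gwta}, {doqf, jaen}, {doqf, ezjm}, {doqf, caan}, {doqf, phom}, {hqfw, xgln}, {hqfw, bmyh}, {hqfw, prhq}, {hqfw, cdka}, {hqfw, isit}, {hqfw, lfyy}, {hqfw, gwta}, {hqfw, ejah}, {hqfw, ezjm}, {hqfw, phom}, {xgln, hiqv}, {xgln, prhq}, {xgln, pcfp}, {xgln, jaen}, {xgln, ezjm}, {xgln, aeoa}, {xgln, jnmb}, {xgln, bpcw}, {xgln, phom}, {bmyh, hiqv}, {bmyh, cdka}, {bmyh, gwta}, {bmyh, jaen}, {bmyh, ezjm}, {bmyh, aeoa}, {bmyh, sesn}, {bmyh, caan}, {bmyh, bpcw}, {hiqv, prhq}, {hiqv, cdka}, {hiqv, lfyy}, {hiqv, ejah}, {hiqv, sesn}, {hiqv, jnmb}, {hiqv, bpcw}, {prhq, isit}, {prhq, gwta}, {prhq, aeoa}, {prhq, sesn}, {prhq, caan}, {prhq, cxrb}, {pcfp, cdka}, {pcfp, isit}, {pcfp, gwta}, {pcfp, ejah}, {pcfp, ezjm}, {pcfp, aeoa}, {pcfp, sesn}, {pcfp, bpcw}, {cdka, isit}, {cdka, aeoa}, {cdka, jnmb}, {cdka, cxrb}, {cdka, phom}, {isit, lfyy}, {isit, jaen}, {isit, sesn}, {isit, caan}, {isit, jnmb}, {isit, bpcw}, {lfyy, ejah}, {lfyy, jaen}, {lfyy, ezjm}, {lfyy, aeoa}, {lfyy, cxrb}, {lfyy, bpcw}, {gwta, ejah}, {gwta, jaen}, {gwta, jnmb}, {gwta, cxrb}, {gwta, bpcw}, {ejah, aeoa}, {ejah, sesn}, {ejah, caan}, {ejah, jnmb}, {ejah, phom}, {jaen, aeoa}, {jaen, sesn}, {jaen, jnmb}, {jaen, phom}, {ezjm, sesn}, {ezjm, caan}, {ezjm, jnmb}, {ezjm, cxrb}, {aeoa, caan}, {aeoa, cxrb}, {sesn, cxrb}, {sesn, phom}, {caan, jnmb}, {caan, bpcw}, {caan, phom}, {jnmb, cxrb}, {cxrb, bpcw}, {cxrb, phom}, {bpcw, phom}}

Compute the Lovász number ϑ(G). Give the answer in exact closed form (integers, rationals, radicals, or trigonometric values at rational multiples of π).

Vertex caan has 10 neighbors: doqf, bmyh, prhq, isit, ejah, ezjm, aeoa, jnmb, bpcw, phom.
N(doqf) = {hiqv, prhq, pcfp, cdka, lfyy, gwta, jaen, ezjm, caan, phom}, |N(doqf)| = 10.
Vertex hqfw has 10 neighbors: xgln, bmyh, prhq, cdka, isit, lfyy, gwta, ejah, ezjm, phom.
Vertex gwta has 10 neighbors: doqf, hqfw, bmyh, prhq, pcfp, ejah, jaen, jnmb, cxrb, bpcw.
deg(v) = 10 for all v (|V|=21); Kneser-type, 2-subsets of [7].
spec(A) ≈ [10.0, 1.0, -4.0] (distinct, 5 d.p.).
Lovász (edge-transitive): ϑ = −21·(-4)/((10)−(-4)) = 6.
= 6.00000… (decimal).

6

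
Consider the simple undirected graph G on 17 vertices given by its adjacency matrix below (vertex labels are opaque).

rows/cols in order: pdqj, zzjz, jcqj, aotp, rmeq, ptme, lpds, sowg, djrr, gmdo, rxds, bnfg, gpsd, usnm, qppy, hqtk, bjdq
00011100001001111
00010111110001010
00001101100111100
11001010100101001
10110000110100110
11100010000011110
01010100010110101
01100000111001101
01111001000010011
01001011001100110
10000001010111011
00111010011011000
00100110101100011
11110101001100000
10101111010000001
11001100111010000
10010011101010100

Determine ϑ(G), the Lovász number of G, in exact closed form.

Vertex hqtk has 8 neighbors: pdqj, zzjz, rmeq, ptme, djrr, gmdo, rxds, gpsd.
Vertex bnfg has 8 neighbors: jcqj, aotp, rmeq, lpds, gmdo, rxds, gpsd, usnm.
N(jcqj) = {rmeq, ptme, sowg, djrr, bnfg, gpsd, usnm, qppy}, |N(jcqj)| = 8.
deg(qppy) = 8; N(qppy) = {pdqj, jcqj, rmeq, ptme, lpds, sowg, gmdo, bjdq}.
17-vertex 8-regular graph: SR(17,8,3,4) — a Paley graph.
spec(A) ≈ [8.0, 1.56155, -2.56155] (distinct, 5 d.p.).
λ_max=8, λ_min=-sqrt(17)/2 - 1/2; ϑ = −17·λ_min/(λ_max−λ_min) = sqrt(17).
= 4.12311… (decimal).

sqrt(17)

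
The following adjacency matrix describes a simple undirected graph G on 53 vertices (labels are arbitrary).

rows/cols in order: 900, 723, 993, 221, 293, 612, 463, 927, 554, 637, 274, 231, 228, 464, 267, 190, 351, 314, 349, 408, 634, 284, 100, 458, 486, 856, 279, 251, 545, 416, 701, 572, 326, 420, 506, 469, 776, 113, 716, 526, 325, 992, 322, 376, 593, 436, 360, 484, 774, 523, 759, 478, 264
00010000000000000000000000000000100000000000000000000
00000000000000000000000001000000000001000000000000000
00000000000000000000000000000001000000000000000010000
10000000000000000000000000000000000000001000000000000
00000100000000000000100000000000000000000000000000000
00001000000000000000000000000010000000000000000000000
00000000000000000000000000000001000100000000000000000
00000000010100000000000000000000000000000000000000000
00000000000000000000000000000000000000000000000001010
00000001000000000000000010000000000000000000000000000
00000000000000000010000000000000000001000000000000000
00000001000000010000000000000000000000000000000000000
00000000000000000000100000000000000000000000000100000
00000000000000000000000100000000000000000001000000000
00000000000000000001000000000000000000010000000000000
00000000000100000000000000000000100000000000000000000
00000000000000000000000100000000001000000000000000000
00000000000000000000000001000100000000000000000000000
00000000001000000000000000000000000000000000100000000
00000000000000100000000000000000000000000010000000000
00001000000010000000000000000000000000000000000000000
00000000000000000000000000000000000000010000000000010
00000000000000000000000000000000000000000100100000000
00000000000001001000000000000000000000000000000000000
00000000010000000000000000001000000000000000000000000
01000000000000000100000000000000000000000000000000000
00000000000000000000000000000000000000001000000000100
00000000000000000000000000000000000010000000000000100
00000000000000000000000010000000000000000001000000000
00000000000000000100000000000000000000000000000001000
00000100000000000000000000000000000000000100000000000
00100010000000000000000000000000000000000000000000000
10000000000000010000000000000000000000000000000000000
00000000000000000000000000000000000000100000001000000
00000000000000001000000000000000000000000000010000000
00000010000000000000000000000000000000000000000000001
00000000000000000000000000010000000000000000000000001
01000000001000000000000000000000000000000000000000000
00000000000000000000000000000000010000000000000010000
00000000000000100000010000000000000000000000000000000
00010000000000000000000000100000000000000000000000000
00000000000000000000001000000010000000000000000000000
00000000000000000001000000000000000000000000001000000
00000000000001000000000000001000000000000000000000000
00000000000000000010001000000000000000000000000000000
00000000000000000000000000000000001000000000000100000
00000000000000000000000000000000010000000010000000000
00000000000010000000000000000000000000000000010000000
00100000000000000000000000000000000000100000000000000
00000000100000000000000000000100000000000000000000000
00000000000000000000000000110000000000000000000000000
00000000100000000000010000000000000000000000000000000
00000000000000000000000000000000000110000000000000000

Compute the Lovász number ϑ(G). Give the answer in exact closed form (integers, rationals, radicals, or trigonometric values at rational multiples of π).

Vertex 190 has 2 neighbors: 231, 326.
Vertex 293 has 2 neighbors: 612, 634.
Vertex 267 has 2 neighbors: 408, 526.
N(486) = {637, 545}, |N(486)| = 2.
Every vertex has degree 2 (N=53); connected 2-regular on 53 ⇒ C_{53}.
The 27 distinct eigenvalues: [2.0, 1.98596, 1.94405, 1.87484, 1.77931, 1.65881, 1.51502, 1.34997, 1.16596, 0.96558, 0.75166, 0.52717, 0.29529, 0.05927, -0.17759, -0.41196, -0.64054, -0.86013, -1.06765, -1.26018, -1.43501, -1.58971, -1.72209, -1.83029, -1.9128, -1.96846, -1.99649].
Lovász: ϑ = −53(-2*cos(pi/53))/(2+-(-1)*2*cos(pi/53)) = 53*cos(pi/53)/(cos(pi/53) + 1).
Numerically 26.47670899.
26 ≤ 53*cos(pi/53)/(cos(pi/53) + 1) ≤ 27: both strict.

53*cos(pi/53)/(cos(pi/53) + 1)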